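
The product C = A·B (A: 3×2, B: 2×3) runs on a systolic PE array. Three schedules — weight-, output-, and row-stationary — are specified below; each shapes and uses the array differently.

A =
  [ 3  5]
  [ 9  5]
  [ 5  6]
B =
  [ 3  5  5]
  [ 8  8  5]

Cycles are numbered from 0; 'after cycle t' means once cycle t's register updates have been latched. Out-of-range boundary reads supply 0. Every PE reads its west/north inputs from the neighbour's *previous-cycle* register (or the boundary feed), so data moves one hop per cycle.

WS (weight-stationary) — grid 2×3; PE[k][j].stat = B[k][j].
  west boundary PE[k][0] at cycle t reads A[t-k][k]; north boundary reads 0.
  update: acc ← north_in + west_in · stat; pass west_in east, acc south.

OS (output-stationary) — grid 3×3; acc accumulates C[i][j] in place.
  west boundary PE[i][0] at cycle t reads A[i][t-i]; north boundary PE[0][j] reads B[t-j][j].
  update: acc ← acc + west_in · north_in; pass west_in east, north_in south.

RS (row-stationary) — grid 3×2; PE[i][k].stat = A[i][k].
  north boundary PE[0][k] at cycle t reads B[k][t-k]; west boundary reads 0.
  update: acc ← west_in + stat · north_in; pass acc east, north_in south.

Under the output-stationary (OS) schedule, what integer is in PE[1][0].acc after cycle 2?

PE[1][0].acc = 67

OS on a 3×3 grid — tracing PE[1][0] and its feeders:
  step 0 · PE0,0: acc=9; fwd→3 fwd↓3
  step 0 · PE1,0: acc=0; fwd→0 fwd↓0
  step 1 · PE0,0: acc=49; fwd→5 fwd↓8
  step 1 · PE1,0: acc=27; fwd→9 fwd↓3
  step 2 · PE0,0: acc=49; fwd→0 fwd↓0
  step 2 · PE1,0: acc=67; fwd→5 fwd↓8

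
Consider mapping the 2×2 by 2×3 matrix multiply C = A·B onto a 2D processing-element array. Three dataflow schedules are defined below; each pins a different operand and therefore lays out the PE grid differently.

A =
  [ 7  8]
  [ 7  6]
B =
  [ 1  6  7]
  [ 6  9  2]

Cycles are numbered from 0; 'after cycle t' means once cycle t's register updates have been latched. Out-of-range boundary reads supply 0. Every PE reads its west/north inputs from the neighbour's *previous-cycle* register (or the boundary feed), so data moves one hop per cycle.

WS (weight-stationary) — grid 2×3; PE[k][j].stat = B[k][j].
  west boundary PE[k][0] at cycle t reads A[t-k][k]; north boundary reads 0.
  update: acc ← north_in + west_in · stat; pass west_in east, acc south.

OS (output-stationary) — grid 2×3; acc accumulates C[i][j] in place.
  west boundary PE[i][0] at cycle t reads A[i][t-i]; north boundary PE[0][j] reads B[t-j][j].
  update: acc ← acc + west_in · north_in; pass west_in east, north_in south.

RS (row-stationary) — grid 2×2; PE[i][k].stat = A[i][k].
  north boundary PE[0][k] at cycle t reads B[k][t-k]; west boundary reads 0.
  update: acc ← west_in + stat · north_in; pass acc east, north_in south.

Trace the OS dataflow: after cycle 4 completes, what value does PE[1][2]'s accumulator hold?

PE[1][2].acc = 61

Tracing OS — 2×3 array, target PE[1][2]:
  after 0 — PE[0][2] acc=0, pass-E 0, pass-S 0
  after 0 — PE[1][1] acc=0, pass-E 0, pass-S 0
  after 0 — PE[1][2] acc=0, pass-E 0, pass-S 0
  after 1 — PE[0][2] acc=0, pass-E 0, pass-S 0
  after 1 — PE[1][1] acc=0, pass-E 0, pass-S 0
  after 1 — PE[1][2] acc=0, pass-E 0, pass-S 0
  after 2 — PE[0][2] acc=49, pass-E 7, pass-S 7
  after 2 — PE[1][1] acc=42, pass-E 7, pass-S 6
  after 2 — PE[1][2] acc=0, pass-E 0, pass-S 0
  after 3 — PE[0][2] acc=65, pass-E 8, pass-S 2
  after 3 — PE[1][1] acc=96, pass-E 6, pass-S 9
  after 3 — PE[1][2] acc=49, pass-E 7, pass-S 7
  after 4 — PE[0][2] acc=65, pass-E 0, pass-S 0
  after 4 — PE[1][1] acc=96, pass-E 0, pass-S 0
  after 4 — PE[1][2] acc=61, pass-E 6, pass-S 2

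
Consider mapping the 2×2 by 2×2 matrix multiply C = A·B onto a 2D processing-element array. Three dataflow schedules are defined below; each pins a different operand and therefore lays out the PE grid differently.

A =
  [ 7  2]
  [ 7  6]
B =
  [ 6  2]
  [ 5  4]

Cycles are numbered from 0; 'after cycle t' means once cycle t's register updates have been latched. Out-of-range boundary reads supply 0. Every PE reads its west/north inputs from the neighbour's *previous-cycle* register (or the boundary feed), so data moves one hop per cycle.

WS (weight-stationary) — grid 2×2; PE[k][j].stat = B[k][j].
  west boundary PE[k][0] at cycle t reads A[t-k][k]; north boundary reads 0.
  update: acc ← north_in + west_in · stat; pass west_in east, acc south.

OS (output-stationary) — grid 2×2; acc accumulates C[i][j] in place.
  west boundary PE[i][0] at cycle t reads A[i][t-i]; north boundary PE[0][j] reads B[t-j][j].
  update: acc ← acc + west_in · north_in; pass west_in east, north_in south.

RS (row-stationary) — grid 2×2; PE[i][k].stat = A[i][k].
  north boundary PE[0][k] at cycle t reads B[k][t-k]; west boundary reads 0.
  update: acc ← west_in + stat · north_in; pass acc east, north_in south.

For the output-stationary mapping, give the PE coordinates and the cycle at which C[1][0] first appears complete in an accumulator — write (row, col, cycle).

OS — PE[1][0] is where C[1][0] collects:
  [0] (1,0) acc=0 (h:0 v:0)
  [1] (1,0) acc=42 (h:7 v:6)
  [2] (1,0) acc=72 (h:6 v:5)

(row, col, cycle) = (1, 0, 2)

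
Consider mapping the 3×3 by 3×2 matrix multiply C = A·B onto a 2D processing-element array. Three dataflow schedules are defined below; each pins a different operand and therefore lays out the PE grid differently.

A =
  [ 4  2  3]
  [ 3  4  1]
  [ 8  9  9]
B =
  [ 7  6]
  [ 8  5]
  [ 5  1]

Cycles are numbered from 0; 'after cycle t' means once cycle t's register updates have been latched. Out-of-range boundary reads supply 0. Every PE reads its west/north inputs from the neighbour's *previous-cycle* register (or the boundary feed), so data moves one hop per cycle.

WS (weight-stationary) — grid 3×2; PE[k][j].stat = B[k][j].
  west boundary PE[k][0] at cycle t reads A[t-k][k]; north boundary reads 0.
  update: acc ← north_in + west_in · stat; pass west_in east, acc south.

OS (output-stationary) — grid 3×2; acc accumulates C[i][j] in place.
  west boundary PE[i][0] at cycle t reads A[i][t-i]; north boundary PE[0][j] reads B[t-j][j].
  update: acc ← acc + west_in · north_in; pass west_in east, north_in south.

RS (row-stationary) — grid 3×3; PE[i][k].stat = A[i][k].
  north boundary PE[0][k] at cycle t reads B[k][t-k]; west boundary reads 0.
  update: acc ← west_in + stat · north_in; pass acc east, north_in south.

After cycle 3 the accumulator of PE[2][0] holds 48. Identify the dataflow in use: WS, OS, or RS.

dataflow = RS

— WS: 3×2; PE[2][0] trace:
  0: (2,0).acc=0  regs=<0,0>
  1: (2,0).acc=0  regs=<0,0>
  2: (2,0).acc=59  regs=<3,59>
  3: (2,0).acc=58  regs=<1,58>
— OS: 3×2; PE[2][0] trace:
  0: (2,0).acc=0  regs=<0,0>
  1: (2,0).acc=0  regs=<0,0>
  2: (2,0).acc=56  regs=<8,7>
  3: (2,0).acc=128  regs=<9,8>
— RS: 3×3; PE[2][0] trace:
  0: (2,0).acc=0  regs=<0,0>
  1: (2,0).acc=0  regs=<0,0>
  2: (2,0).acc=56  regs=<56,7>
  3: (2,0).acc=48  regs=<48,6>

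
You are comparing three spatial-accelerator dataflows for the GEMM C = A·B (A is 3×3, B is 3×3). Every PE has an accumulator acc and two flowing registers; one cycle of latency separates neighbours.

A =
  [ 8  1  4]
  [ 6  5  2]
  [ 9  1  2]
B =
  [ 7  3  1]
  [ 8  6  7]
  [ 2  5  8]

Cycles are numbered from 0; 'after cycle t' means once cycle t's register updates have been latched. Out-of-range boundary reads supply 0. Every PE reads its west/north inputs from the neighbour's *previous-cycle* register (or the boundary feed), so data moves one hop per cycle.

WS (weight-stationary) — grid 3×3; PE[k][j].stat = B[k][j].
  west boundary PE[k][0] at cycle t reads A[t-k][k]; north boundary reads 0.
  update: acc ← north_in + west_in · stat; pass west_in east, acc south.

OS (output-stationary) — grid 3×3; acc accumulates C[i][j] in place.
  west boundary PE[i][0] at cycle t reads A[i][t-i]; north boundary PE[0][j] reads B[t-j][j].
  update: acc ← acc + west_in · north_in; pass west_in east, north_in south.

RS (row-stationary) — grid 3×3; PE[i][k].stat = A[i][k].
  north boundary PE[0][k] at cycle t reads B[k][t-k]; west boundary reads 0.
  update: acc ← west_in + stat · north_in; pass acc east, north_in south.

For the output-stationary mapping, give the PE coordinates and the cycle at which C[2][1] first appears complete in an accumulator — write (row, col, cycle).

(row, col, cycle) = (2, 1, 5)

OS: C[2][1] accumulates in PE[2][1]:
  0: (2,1).acc=0  regs=<0,0>
  1: (2,1).acc=0  regs=<0,0>
  2: (2,1).acc=0  regs=<0,0>
  3: (2,1).acc=27  regs=<9,3>
  4: (2,1).acc=33  regs=<1,6>
  5: (2,1).acc=43  regs=<2,5>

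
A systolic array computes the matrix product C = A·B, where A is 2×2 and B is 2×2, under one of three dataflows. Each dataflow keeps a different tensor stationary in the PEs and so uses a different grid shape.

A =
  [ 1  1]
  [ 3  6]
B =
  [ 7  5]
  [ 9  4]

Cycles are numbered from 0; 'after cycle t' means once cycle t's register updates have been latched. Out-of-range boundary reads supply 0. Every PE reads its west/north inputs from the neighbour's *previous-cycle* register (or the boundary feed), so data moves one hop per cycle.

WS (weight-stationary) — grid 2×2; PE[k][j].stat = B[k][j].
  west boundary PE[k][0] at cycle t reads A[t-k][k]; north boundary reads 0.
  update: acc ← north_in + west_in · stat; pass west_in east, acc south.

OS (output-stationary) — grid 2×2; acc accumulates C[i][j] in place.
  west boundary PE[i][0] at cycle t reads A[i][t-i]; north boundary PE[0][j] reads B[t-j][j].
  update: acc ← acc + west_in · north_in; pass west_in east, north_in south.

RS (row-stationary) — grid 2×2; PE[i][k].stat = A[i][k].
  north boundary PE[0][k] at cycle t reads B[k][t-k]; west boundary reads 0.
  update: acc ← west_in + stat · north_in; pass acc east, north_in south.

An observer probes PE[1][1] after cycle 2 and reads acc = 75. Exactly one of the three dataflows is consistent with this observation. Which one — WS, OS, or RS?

dataflow = RS

— WS: 2×2; PE[1][1] trace:
  step 0 · PE1,1: acc=0; fwd→0 fwd↓0
  step 1 · PE1,1: acc=0; fwd→0 fwd↓0
  step 2 · PE1,1: acc=9; fwd→1 fwd↓9
— OS: 2×2; PE[1][1] trace:
  step 0 · PE1,1: acc=0; fwd→0 fwd↓0
  step 1 · PE1,1: acc=0; fwd→0 fwd↓0
  step 2 · PE1,1: acc=15; fwd→3 fwd↓5
— RS: 2×2; PE[1][1] trace:
  step 0 · PE1,1: acc=0; fwd→0 fwd↓0
  step 1 · PE1,1: acc=0; fwd→0 fwd↓0
  step 2 · PE1,1: acc=75; fwd→75 fwd↓9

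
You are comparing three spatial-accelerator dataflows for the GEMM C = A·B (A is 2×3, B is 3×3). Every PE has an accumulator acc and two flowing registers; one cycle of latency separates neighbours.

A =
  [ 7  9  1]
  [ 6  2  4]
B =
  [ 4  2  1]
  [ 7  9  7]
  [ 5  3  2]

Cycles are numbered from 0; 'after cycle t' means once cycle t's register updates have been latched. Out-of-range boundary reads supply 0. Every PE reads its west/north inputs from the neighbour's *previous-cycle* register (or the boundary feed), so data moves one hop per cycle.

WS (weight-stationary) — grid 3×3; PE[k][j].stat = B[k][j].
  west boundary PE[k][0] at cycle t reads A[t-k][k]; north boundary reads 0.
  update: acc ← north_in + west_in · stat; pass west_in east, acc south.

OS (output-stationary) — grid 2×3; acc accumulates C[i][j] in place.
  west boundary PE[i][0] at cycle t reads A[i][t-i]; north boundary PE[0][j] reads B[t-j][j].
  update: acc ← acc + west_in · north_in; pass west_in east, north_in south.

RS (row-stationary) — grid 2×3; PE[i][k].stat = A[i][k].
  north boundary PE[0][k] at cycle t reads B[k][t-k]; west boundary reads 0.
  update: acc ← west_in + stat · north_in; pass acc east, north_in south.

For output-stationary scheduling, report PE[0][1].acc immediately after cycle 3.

Tracing OS — 2×3 array, target PE[0][1]:
  [0] (0,0) acc=28 (h:7 v:4)
  [0] (0,1) acc=0 (h:0 v:0)
  [1] (0,0) acc=91 (h:9 v:7)
  [1] (0,1) acc=14 (h:7 v:2)
  [2] (0,0) acc=96 (h:1 v:5)
  [2] (0,1) acc=95 (h:9 v:9)
  [3] (0,0) acc=96 (h:0 v:0)
  [3] (0,1) acc=98 (h:1 v:3)

PE[0][1].acc = 98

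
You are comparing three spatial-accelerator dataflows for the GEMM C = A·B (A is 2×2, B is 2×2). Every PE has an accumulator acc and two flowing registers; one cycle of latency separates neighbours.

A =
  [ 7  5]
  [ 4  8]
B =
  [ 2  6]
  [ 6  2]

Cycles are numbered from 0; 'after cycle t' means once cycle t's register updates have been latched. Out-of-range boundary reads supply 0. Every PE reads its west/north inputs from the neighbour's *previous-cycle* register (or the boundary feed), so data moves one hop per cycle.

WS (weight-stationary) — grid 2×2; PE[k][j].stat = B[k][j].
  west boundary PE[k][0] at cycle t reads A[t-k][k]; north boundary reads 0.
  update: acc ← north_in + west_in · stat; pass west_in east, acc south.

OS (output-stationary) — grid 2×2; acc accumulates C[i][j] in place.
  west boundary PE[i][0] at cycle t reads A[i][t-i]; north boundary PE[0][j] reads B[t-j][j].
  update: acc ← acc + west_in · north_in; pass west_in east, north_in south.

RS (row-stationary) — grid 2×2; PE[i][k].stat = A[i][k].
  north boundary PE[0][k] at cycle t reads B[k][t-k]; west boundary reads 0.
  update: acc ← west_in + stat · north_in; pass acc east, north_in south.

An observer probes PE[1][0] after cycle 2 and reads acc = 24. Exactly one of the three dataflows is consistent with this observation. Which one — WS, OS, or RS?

Under WS (2×2), PE[1][0]:
  cycle 0: PE[1][0] → acc 0, east 0, south 0
  cycle 1: PE[1][0] → acc 44, east 5, south 44
  cycle 2: PE[1][0] → acc 56, east 8, south 56
Under OS (2×2), PE[1][0]:
  cycle 0: PE[1][0] → acc 0, east 0, south 0
  cycle 1: PE[1][0] → acc 8, east 4, south 2
  cycle 2: PE[1][0] → acc 56, east 8, south 6
Under RS (2×2), PE[1][0]:
  cycle 0: PE[1][0] → acc 0, east 0, south 0
  cycle 1: PE[1][0] → acc 8, east 8, south 2
  cycle 2: PE[1][0] → acc 24, east 24, south 6

dataflow = RS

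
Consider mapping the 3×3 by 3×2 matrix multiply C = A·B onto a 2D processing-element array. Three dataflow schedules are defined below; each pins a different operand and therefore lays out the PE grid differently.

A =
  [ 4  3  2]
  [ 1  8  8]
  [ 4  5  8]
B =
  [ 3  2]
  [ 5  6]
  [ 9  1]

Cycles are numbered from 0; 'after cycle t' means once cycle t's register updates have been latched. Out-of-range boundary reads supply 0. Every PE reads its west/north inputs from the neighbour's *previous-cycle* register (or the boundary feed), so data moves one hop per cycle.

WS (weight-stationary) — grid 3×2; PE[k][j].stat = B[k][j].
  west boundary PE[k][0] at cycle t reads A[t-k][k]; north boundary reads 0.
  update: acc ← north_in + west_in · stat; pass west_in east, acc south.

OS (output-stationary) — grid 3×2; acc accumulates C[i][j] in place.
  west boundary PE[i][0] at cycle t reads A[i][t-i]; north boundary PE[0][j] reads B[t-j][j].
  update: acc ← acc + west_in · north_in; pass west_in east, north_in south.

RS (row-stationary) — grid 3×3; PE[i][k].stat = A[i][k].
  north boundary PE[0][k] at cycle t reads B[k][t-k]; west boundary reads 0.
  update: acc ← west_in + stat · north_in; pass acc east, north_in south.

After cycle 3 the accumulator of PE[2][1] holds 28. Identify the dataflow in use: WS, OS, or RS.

dataflow = WS

WS (3×2 grid), PE[2][1]:
  [0] (2,1) acc=0 (h:0 v:0)
  [1] (2,1) acc=0 (h:0 v:0)
  [2] (2,1) acc=0 (h:0 v:0)
  [3] (2,1) acc=28 (h:2 v:28)
OS (3×2 grid), PE[2][1]:
  [0] (2,1) acc=0 (h:0 v:0)
  [1] (2,1) acc=0 (h:0 v:0)
  [2] (2,1) acc=0 (h:0 v:0)
  [3] (2,1) acc=8 (h:4 v:2)
RS (3×3 grid), PE[2][1]:
  [0] (2,1) acc=0 (h:0 v:0)
  [1] (2,1) acc=0 (h:0 v:0)
  [2] (2,1) acc=0 (h:0 v:0)
  [3] (2,1) acc=37 (h:37 v:5)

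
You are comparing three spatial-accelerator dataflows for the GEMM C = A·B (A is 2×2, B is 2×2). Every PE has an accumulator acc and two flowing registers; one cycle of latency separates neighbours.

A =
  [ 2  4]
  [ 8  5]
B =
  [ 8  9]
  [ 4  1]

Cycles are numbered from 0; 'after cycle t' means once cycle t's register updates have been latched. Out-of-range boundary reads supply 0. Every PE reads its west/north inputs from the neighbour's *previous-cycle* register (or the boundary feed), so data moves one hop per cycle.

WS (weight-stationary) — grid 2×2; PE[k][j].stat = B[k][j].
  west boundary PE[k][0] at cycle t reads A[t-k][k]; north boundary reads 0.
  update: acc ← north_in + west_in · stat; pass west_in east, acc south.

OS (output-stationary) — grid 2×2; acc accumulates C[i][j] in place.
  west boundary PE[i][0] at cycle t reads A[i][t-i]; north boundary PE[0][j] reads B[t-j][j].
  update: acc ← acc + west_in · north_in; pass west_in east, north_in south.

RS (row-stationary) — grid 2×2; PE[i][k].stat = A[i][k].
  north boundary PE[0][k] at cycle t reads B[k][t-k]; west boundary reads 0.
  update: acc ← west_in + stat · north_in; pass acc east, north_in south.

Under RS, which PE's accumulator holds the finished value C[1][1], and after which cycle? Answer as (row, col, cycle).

RS — PE[1][1] is where C[1][1] collects:
  after 0 — PE[1][1] acc=0, pass-E 0, pass-S 0
  after 1 — PE[1][1] acc=0, pass-E 0, pass-S 0
  after 2 — PE[1][1] acc=84, pass-E 84, pass-S 4
  after 3 — PE[1][1] acc=77, pass-E 77, pass-S 1

(row, col, cycle) = (1, 1, 3)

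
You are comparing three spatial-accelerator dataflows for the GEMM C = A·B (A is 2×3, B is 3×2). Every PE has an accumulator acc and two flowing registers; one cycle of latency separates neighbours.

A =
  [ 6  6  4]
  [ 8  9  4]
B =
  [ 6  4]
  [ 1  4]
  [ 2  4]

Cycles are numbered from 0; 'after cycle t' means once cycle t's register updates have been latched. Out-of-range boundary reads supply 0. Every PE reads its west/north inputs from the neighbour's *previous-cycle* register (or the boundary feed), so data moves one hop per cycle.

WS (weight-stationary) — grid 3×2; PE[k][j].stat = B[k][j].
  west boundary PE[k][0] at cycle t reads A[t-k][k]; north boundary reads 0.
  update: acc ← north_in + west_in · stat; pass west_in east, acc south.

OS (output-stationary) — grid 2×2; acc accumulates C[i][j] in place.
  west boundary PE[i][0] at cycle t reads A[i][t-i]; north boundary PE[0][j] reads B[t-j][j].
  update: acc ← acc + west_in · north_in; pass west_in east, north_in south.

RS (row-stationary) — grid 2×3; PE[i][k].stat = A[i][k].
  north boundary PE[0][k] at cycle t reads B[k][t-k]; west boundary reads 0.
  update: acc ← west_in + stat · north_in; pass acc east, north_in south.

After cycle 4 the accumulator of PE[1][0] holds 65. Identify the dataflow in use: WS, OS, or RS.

dataflow = OS

— WS: 3×2; PE[1][0] trace:
  c0 r1c0: 0 / 0 / 0
  c1 r1c0: 42 / 6 / 42
  c2 r1c0: 57 / 9 / 57
  c3 r1c0: 0 / 0 / 0
  c4 r1c0: 0 / 0 / 0
— OS: 2×2; PE[1][0] trace:
  c0 r1c0: 0 / 0 / 0
  c1 r1c0: 48 / 8 / 6
  c2 r1c0: 57 / 9 / 1
  c3 r1c0: 65 / 4 / 2
  c4 r1c0: 65 / 0 / 0
— RS: 2×3; PE[1][0] trace:
  c0 r1c0: 0 / 0 / 0
  c1 r1c0: 48 / 48 / 6
  c2 r1c0: 32 / 32 / 4
  c3 r1c0: 0 / 0 / 0
  c4 r1c0: 0 / 0 / 0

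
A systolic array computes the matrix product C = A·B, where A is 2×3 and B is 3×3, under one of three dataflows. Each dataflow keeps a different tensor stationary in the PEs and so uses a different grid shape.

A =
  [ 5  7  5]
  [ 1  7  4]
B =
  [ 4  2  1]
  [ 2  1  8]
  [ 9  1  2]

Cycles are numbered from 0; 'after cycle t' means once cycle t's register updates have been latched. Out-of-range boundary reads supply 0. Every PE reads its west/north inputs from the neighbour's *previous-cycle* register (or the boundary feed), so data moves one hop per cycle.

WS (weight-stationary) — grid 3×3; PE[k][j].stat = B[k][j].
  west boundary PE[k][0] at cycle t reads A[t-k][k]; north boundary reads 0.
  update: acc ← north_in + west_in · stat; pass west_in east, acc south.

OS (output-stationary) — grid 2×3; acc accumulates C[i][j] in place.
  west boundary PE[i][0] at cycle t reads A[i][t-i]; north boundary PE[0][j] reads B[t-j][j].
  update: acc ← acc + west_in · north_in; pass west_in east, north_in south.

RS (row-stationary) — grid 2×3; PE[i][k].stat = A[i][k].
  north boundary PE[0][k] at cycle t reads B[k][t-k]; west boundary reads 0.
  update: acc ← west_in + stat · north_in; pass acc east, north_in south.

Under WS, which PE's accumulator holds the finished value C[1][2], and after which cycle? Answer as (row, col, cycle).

(row, col, cycle) = (2, 2, 5)

WS — PE[2][2] is where C[1][2] collects:
  [0] (2,2) acc=0 (h:0 v:0)
  [1] (2,2) acc=0 (h:0 v:0)
  [2] (2,2) acc=0 (h:0 v:0)
  [3] (2,2) acc=0 (h:0 v:0)
  [4] (2,2) acc=71 (h:5 v:71)
  [5] (2,2) acc=65 (h:4 v:65)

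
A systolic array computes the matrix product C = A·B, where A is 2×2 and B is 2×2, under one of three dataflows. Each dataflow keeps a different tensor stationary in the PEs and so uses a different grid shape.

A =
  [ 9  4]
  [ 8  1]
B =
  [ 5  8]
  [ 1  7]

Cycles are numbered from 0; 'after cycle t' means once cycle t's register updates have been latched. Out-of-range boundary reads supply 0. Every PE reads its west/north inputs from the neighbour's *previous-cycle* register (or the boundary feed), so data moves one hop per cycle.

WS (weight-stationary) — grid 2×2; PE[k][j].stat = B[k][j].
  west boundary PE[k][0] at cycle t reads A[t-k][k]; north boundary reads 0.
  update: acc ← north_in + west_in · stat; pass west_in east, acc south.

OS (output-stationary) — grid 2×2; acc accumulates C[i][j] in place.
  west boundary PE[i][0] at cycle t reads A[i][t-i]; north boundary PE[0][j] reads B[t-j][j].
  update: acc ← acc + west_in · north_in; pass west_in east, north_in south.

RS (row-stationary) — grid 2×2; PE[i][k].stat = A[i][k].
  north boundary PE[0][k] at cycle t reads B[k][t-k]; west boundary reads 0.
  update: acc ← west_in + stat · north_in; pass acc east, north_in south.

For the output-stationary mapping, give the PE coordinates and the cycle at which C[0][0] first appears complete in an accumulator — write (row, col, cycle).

OS — PE[0][0] is where C[0][0] collects:
  [0] (0,0) acc=45 (h:9 v:5)
  [1] (0,0) acc=49 (h:4 v:1)

(row, col, cycle) = (0, 0, 1)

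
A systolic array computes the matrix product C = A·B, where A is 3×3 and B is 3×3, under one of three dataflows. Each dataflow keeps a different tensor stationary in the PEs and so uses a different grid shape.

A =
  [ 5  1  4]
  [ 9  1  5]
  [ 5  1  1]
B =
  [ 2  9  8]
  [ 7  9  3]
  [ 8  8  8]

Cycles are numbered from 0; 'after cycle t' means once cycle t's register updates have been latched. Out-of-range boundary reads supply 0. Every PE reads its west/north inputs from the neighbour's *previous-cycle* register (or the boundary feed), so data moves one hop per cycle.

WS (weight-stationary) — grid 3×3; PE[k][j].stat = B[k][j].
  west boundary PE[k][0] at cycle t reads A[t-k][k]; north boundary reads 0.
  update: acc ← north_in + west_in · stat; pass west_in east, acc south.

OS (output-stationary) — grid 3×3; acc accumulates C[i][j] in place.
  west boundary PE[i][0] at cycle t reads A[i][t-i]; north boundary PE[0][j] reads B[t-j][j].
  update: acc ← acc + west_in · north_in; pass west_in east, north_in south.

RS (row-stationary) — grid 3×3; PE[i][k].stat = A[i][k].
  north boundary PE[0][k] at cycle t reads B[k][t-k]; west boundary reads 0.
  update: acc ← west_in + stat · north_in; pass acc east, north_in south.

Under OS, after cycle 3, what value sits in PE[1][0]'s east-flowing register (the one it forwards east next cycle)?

OS (3×3). Following PE[1][0] plus its west/north inputs:
  [0] (0,0) acc=10 (h:5 v:2)
  [0] (1,0) acc=0 (h:0 v:0)
  [1] (0,0) acc=17 (h:1 v:7)
  [1] (1,0) acc=18 (h:9 v:2)
  [2] (0,0) acc=49 (h:4 v:8)
  [2] (1,0) acc=25 (h:1 v:7)
  [3] (0,0) acc=49 (h:0 v:0)
  [3] (1,0) acc=65 (h:5 v:8)

register = 5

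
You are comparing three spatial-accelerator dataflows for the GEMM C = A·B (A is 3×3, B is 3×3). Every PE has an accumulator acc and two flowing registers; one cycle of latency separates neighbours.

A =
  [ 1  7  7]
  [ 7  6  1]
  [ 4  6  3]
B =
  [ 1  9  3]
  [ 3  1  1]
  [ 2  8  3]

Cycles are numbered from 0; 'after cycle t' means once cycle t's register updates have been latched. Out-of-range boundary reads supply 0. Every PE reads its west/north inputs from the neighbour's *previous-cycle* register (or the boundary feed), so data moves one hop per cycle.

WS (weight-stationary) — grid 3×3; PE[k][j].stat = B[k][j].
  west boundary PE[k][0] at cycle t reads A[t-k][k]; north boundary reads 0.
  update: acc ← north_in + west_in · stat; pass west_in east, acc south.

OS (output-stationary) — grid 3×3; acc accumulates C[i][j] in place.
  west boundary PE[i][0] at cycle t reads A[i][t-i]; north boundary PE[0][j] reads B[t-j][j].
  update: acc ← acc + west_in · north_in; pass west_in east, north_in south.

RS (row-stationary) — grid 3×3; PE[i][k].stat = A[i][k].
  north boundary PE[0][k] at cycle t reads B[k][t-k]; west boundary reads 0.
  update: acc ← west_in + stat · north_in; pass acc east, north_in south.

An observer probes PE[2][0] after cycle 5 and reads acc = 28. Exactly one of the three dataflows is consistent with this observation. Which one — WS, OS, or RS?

— WS: 3×3; PE[2][0] trace:
  after 0 — PE[2][0] acc=0, pass-E 0, pass-S 0
  after 1 — PE[2][0] acc=0, pass-E 0, pass-S 0
  after 2 — PE[2][0] acc=36, pass-E 7, pass-S 36
  after 3 — PE[2][0] acc=27, pass-E 1, pass-S 27
  after 4 — PE[2][0] acc=28, pass-E 3, pass-S 28
  after 5 — PE[2][0] acc=0, pass-E 0, pass-S 0
— OS: 3×3; PE[2][0] trace:
  after 0 — PE[2][0] acc=0, pass-E 0, pass-S 0
  after 1 — PE[2][0] acc=0, pass-E 0, pass-S 0
  after 2 — PE[2][0] acc=4, pass-E 4, pass-S 1
  after 3 — PE[2][0] acc=22, pass-E 6, pass-S 3
  after 4 — PE[2][0] acc=28, pass-E 3, pass-S 2
  after 5 — PE[2][0] acc=28, pass-E 0, pass-S 0
— RS: 3×3; PE[2][0] trace:
  after 0 — PE[2][0] acc=0, pass-E 0, pass-S 0
  after 1 — PE[2][0] acc=0, pass-E 0, pass-S 0
  after 2 — PE[2][0] acc=4, pass-E 4, pass-S 1
  after 3 — PE[2][0] acc=36, pass-E 36, pass-S 9
  after 4 — PE[2][0] acc=12, pass-E 12, pass-S 3
  after 5 — PE[2][0] acc=0, pass-E 0, pass-S 0

dataflow = OS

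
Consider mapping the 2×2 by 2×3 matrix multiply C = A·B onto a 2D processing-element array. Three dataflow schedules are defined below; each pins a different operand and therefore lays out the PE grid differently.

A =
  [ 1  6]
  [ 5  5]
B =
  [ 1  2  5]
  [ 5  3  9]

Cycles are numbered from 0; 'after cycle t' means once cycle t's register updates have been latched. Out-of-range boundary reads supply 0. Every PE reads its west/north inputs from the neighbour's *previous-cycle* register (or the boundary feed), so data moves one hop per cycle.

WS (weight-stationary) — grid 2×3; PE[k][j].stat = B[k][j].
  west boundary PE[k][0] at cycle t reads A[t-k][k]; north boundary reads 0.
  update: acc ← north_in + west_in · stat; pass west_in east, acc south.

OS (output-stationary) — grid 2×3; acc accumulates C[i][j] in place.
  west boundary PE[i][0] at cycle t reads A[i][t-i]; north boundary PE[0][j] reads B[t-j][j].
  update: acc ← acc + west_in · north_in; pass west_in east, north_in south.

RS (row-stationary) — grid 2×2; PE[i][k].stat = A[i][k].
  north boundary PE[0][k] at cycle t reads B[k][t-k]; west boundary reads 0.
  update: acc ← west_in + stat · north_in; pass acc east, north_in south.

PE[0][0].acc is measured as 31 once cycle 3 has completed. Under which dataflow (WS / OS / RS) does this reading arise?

dataflow = OS

WS (2×3 grid), PE[0][0]:
  after 0 — PE[0][0] acc=1, pass-E 1, pass-S 1
  after 1 — PE[0][0] acc=5, pass-E 5, pass-S 5
  after 2 — PE[0][0] acc=0, pass-E 0, pass-S 0
  after 3 — PE[0][0] acc=0, pass-E 0, pass-S 0
OS (2×3 grid), PE[0][0]:
  after 0 — PE[0][0] acc=1, pass-E 1, pass-S 1
  after 1 — PE[0][0] acc=31, pass-E 6, pass-S 5
  after 2 — PE[0][0] acc=31, pass-E 0, pass-S 0
  after 3 — PE[0][0] acc=31, pass-E 0, pass-S 0
RS (2×2 grid), PE[0][0]:
  after 0 — PE[0][0] acc=1, pass-E 1, pass-S 1
  after 1 — PE[0][0] acc=2, pass-E 2, pass-S 2
  after 2 — PE[0][0] acc=5, pass-E 5, pass-S 5
  after 3 — PE[0][0] acc=0, pass-E 0, pass-S 0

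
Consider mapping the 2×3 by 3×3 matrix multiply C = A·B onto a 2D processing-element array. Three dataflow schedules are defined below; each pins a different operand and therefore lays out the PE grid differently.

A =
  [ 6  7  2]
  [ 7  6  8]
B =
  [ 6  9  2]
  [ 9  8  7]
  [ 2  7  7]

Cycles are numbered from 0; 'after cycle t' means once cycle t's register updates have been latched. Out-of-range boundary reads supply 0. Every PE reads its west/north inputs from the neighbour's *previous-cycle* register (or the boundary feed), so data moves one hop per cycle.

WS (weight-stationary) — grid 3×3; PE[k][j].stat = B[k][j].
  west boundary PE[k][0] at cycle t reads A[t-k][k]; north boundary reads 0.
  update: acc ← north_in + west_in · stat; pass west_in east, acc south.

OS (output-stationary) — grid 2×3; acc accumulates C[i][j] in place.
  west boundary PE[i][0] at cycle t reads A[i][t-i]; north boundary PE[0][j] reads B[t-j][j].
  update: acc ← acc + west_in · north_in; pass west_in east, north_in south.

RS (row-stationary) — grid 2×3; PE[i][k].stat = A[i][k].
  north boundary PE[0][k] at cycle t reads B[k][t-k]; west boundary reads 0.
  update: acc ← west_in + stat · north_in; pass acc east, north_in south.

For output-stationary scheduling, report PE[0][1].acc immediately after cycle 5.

OS on a 2×3 grid — tracing PE[0][1] and its feeders:
  @0  [0,0]  acc 36  |  →6  ↓6
  @0  [0,1]  acc 0  |  →0  ↓0
  @1  [0,0]  acc 99  |  →7  ↓9
  @1  [0,1]  acc 54  |  →6  ↓9
  @2  [0,0]  acc 103  |  →2  ↓2
  @2  [0,1]  acc 110  |  →7  ↓8
  @3  [0,0]  acc 103  |  →0  ↓0
  @3  [0,1]  acc 124  |  →2  ↓7
  @4  [0,0]  acc 103  |  →0  ↓0
  @4  [0,1]  acc 124  |  →0  ↓0
  @5  [0,0]  acc 103  |  →0  ↓0
  @5  [0,1]  acc 124  |  →0  ↓0

PE[0][1].acc = 124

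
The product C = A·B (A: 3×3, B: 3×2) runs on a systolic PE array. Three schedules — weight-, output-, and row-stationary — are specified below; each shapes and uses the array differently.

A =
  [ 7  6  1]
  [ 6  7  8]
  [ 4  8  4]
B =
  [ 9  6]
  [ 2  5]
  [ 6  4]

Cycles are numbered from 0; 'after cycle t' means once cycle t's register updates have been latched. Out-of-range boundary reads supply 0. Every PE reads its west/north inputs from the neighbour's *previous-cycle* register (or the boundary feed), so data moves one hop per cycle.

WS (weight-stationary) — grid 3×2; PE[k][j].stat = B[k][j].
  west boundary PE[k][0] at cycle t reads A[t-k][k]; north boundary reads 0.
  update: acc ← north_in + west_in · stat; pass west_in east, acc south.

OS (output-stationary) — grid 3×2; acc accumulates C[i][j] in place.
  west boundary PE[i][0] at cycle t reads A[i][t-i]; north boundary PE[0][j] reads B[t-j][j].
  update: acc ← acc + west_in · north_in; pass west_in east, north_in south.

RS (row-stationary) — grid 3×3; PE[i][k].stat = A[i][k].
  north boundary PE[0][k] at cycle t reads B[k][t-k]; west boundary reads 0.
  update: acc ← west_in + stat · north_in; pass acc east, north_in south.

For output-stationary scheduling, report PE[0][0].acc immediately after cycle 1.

PE[0][0].acc = 75

OS (3×2). Following PE[0][0] plus its west/north inputs:
  after 0 — PE[0][0] acc=63, pass-E 7, pass-S 9
  after 1 — PE[0][0] acc=75, pass-E 6, pass-S 2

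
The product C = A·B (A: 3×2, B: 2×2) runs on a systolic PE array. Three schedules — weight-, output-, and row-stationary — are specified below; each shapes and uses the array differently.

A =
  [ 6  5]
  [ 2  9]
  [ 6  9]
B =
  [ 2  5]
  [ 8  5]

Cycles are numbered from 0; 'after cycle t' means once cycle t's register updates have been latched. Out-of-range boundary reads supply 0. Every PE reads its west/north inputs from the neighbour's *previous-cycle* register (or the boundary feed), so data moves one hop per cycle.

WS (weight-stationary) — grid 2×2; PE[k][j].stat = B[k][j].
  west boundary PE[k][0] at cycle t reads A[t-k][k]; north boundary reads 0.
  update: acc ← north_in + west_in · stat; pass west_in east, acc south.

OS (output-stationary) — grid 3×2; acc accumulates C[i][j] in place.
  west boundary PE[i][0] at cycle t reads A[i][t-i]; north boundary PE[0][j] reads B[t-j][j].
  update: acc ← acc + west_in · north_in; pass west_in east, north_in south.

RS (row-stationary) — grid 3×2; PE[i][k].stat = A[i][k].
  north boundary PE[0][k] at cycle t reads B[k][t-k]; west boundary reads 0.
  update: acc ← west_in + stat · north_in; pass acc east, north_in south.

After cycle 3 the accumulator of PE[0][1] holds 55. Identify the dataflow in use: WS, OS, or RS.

dataflow = OS

Under WS (2×2), PE[0][1]:
  step 0 · PE0,1: acc=0; fwd→0 fwd↓0
  step 1 · PE0,1: acc=30; fwd→6 fwd↓30
  step 2 · PE0,1: acc=10; fwd→2 fwd↓10
  step 3 · PE0,1: acc=30; fwd→6 fwd↓30
Under OS (3×2), PE[0][1]:
  step 0 · PE0,1: acc=0; fwd→0 fwd↓0
  step 1 · PE0,1: acc=30; fwd→6 fwd↓5
  step 2 · PE0,1: acc=55; fwd→5 fwd↓5
  step 3 · PE0,1: acc=55; fwd→0 fwd↓0
Under RS (3×2), PE[0][1]:
  step 0 · PE0,1: acc=0; fwd→0 fwd↓0
  step 1 · PE0,1: acc=52; fwd→52 fwd↓8
  step 2 · PE0,1: acc=55; fwd→55 fwd↓5
  step 3 · PE0,1: acc=0; fwd→0 fwd↓0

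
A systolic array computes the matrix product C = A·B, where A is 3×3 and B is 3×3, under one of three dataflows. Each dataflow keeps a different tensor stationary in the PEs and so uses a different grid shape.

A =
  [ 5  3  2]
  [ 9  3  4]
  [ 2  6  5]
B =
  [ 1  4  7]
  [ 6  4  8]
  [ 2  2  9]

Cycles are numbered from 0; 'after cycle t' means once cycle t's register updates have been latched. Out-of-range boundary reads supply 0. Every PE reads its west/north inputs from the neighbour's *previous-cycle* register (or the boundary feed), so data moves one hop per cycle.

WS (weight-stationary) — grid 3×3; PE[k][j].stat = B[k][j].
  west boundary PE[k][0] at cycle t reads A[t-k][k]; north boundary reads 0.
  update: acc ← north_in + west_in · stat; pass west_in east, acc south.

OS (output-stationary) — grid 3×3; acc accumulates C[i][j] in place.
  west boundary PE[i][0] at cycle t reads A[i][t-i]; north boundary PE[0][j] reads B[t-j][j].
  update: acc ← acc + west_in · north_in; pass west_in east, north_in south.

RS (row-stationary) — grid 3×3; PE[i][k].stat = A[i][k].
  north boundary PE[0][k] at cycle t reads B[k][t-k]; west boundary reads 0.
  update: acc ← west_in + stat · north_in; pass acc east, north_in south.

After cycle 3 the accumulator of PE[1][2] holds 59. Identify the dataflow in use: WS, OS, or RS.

— WS: 3×3; PE[1][2] trace:
  t=0 PE[1][2]: acc=0 h=0 v=0
  t=1 PE[1][2]: acc=0 h=0 v=0
  t=2 PE[1][2]: acc=0 h=0 v=0
  t=3 PE[1][2]: acc=59 h=3 v=59
— OS: 3×3; PE[1][2] trace:
  t=0 PE[1][2]: acc=0 h=0 v=0
  t=1 PE[1][2]: acc=0 h=0 v=0
  t=2 PE[1][2]: acc=0 h=0 v=0
  t=3 PE[1][2]: acc=63 h=9 v=7
— RS: 3×3; PE[1][2] trace:
  t=0 PE[1][2]: acc=0 h=0 v=0
  t=1 PE[1][2]: acc=0 h=0 v=0
  t=2 PE[1][2]: acc=0 h=0 v=0
  t=3 PE[1][2]: acc=35 h=35 v=2

dataflow = WS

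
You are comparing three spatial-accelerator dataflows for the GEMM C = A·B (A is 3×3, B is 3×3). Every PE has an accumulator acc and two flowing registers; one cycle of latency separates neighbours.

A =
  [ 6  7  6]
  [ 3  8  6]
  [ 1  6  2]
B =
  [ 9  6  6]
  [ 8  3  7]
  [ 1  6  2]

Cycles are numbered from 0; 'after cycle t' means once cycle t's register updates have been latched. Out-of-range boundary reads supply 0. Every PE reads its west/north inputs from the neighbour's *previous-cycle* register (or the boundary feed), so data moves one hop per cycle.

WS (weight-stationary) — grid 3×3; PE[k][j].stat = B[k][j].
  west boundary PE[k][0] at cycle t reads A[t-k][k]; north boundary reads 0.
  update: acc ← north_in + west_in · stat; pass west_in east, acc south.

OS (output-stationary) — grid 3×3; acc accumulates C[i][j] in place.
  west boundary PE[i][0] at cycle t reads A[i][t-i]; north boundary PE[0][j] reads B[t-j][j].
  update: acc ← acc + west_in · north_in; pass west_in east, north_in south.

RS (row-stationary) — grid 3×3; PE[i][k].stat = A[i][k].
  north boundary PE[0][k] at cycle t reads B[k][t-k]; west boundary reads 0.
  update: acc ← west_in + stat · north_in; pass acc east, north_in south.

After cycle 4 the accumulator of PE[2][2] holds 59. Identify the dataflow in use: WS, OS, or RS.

— WS: 3×3; PE[2][2] trace:
  0: (2,2).acc=0  regs=<0,0>
  1: (2,2).acc=0  regs=<0,0>
  2: (2,2).acc=0  regs=<0,0>
  3: (2,2).acc=0  regs=<0,0>
  4: (2,2).acc=97  regs=<6,97>
— OS: 3×3; PE[2][2] trace:
  0: (2,2).acc=0  regs=<0,0>
  1: (2,2).acc=0  regs=<0,0>
  2: (2,2).acc=0  regs=<0,0>
  3: (2,2).acc=0  regs=<0,0>
  4: (2,2).acc=6  regs=<1,6>
— RS: 3×3; PE[2][2] trace:
  0: (2,2).acc=0  regs=<0,0>
  1: (2,2).acc=0  regs=<0,0>
  2: (2,2).acc=0  regs=<0,0>
  3: (2,2).acc=0  regs=<0,0>
  4: (2,2).acc=59  regs=<59,1>

dataflow = RS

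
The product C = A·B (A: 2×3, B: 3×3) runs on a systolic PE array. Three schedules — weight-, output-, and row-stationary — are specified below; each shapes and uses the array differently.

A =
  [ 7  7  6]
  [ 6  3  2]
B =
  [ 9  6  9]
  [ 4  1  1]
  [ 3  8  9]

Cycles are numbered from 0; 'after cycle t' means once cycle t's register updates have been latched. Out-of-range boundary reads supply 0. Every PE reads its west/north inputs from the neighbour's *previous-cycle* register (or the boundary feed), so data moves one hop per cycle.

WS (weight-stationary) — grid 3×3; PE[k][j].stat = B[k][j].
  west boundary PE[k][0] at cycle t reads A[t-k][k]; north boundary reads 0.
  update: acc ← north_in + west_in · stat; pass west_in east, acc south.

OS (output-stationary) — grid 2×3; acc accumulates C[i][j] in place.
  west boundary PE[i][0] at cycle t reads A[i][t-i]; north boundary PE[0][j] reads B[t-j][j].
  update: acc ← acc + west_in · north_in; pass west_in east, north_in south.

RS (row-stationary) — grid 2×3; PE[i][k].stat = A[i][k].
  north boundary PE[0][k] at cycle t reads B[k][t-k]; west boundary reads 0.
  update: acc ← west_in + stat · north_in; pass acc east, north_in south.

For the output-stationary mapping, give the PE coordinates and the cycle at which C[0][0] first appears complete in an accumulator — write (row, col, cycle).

Under OS, C[0][0] lands at PE[0][0]:
  [0] (0,0) acc=63 (h:7 v:9)
  [1] (0,0) acc=91 (h:7 v:4)
  [2] (0,0) acc=109 (h:6 v:3)

(row, col, cycle) = (0, 0, 2)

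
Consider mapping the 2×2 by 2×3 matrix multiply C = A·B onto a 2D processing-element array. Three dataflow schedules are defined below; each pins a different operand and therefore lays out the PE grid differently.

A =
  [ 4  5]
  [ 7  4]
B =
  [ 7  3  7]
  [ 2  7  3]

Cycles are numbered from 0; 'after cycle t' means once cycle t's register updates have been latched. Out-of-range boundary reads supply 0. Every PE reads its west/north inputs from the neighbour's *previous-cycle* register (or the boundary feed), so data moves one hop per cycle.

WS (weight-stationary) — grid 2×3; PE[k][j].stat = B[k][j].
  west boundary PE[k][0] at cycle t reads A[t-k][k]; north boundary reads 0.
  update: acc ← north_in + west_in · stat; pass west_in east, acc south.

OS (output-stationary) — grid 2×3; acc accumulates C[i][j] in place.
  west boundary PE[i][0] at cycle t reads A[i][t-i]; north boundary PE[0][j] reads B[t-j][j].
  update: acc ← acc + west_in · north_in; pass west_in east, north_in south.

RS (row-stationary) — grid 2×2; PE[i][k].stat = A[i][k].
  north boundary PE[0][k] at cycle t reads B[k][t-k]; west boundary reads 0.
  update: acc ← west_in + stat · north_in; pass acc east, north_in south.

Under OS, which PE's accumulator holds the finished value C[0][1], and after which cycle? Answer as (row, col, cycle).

Under OS, C[0][1] lands at PE[0][1]:
  [0] (0,1) acc=0 (h:0 v:0)
  [1] (0,1) acc=12 (h:4 v:3)
  [2] (0,1) acc=47 (h:5 v:7)

(row, col, cycle) = (0, 1, 2)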